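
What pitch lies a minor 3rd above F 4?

A-flat 4

Three letter names up from F: A.
Moving 3 semitones up from F4 (the size of a minor third) reaches Ab4.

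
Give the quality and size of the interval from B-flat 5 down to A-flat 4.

Descending from Bb5 to Ab4 is the same interval as ascending Ab4 to Bb5.
A to B spans two letter names (A-B), plus an octave, so the interval is some kind of ninth.
Ab4 to Bb5 is 14 semitones, matching the major ninth exactly, so the quality is major.
(Equivalently, a compound major second: a major second plus an octave.)

major 9th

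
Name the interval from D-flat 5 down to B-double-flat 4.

major third

Descending from Db5 to Bbb4 is the same interval as ascending Bbb4 to Db5.
B to D spans three letter names (B-C-D): a third.
The major third spans 4 semitones, and Bbb4 to Db5 is exactly 4 semitones — so this is a major third.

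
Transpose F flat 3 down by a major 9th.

Two letters down from F (plus an octave) reaches E.
A major ninth is 14 semitones; 14 semitones down from Fb3 gives Ebb2.

E double-flat 2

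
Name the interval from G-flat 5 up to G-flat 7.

G to G is the same letter name, plus 2 octaves: a fifteenth.
Gb5 to Gb7 is 24 semitones, matching the perfect fifteenth exactly, so the quality is perfect.
(Equivalently, a compound perfect octave: a perfect octave plus an octave.)

perfect fifteenth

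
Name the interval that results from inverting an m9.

First reduce the compound minor ninth to its simple form, a minor second.
Inverted interval numbers add to nine, so a second pairs with a seventh (2 + 7 = 9).
Quality inverts too: minor becomes major. That makes the inversion a major seventh.

M7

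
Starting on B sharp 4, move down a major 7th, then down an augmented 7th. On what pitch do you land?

Down a major seventh from B#4: C#4 (11 semitones down).
C#4 down an augmented seventh → Db3 (12 semitones).

D flat 3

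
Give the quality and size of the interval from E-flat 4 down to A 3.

Descending from Eb4 to A3 is the same interval as ascending A3 to Eb4.
A to E spans five letter names (A-B-C-D-E), so the interval is some kind of fifth.
A perfect fifth would be 7 semitones; A3 to Eb4 is 6, one semitone narrower, so the interval is diminished.

d5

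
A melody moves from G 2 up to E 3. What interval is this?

major sixth

G to E spans six letter names (G-A-B-C-D-E), so the interval is some kind of sixth.
The major sixth spans 9 semitones, and G2 to E3 is exactly 9 semitones — so this is a major sixth.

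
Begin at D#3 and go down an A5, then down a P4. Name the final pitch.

D2

Down an augmented fifth from D#3: G2 (8 semitones down).
G2 down a perfect fourth → D2 (5 semitones).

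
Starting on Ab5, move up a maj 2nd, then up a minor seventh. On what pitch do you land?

Up a major second from Ab5: Bb5 (2 semitones up).
Bb5 up a minor seventh → Ab6 (10 semitones).

Ab6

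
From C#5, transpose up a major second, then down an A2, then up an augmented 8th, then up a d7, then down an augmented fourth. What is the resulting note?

Fb6

C#5 up a major second → D#5 (2 semitones).
Down an augmented second from D#5: C5 (3 semitones down).
Up an augmented octave from C5: C#6 (13 semitones up).
C#6 up a diminished seventh → Bb6 (9 semitones).
Bb6 down an augmented fourth → Fb6 (6 semitones).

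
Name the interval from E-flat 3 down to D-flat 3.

M2

Descending from Eb3 to Db3 is the same interval as ascending Db3 to Eb3.
D to E spans two letter names (D-E) — that makes it a second of some quality.
Db3 to Eb3 is 2 semitones, matching the major second exactly, so the quality is major.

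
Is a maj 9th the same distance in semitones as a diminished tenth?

Yes

Both span 14 semitones: a major ninth and a diminished tenth are the same chromatic distance.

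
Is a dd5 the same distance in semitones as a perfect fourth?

A doubly diminished fifth = 5 semitones = a perfect fourth; enharmonically equal.

Yes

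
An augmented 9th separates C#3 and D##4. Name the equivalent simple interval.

Each octave removed subtracts seven from the number: 9 − 7 = 2.
Quality carries through unchanged, so the simple form is an augmented second.

augmented second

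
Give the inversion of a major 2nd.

minor 7th

The rule of nine gives the new number: 9 − 2 = 7, so a second becomes a seventh.
And major becomes minor under inversion, so we get a minor seventh.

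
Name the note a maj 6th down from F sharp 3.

Six letter names down from F: A.
A major sixth is 9 semitones; 9 semitones down from F#3 gives A2.

A 2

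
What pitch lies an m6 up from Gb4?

Counting six letter names up from G lands on E.
Moving 8 semitones up from Gb4 (the size of a minor sixth) reaches Ebb5.

Ebb5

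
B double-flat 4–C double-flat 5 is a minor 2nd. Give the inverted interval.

Interval numbers invert to sum to nine: 2 + 7 = 9, so a second inverts to a seventh.
And minor becomes major under inversion, so we get a major seventh.

major 7th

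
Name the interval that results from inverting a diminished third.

Inverted interval numbers add to nine, so a third pairs with a sixth (3 + 6 = 9).
Quality inverts too: diminished becomes augmented. That makes the inversion an augmented sixth.

augmented 6th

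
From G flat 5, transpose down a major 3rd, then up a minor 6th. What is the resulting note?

Gb5 down a major third → Ebb5 (4 semitones).
Ebb5 up a minor sixth → Cbb6 (8 semitones).

C double-flat 6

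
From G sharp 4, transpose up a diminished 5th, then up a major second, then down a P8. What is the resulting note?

E 4

A diminished fifth up from G#4 is D5.
A major second up from D5 is E5.
A perfect octave down from E5 is E4.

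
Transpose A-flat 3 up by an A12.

The twelfth's letter: A up five letter names plus an octave → E.
Moving 20 semitones up from Ab3 (the size of an augmented twelfth) reaches E5.

E 5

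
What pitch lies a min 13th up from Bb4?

Six letters up from B (plus an octave) reaches G.
A minor thirteenth is 20 semitones; 20 semitones up from Bb4 gives Gb6.

Gb6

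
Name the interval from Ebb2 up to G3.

augmented tenth

E to G spans three letter names (E-F-G), plus an octave, so the interval is some kind of tenth.
The major tenth is 16 semitones; here we have 17, one semitone wider: augmented.
(Equivalently, a compound augmented third: an augmented third plus an octave.)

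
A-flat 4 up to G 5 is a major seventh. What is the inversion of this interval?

m2

Inverted interval numbers add to nine, so a seventh pairs with a second (7 + 2 = 9).
And major becomes minor under inversion, so we get a minor second.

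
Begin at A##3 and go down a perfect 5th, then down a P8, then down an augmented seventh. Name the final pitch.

Down a perfect fifth from A##3: D##3 (7 semitones down).
A perfect octave down from D##3 is D##2.
D##2 down an augmented seventh → E1 (12 semitones).

E1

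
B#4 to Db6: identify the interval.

doubly diminished tenth

B to D spans three letter names (B-C-D), plus an octave: a tenth.
The major tenth is 16 semitones; here we have 13, three semitones narrower: doubly diminished.
(Equivalently, a compound doubly diminished third: a doubly diminished third plus an octave.)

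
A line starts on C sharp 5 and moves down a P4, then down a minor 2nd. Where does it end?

F double-sharp 4

A perfect fourth down from C#5 is G#4.
G#4 down a minor second → F##4 (1 semitone).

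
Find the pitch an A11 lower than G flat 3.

Four letters down from G (plus an octave) reaches D.
An augmented eleventh is 18 semitones; 18 semitones down from Gb3 gives Dbb2.

D double-flat 2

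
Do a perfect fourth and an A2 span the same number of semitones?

No

A perfect fourth is 5 semitones but an augmented second is 3 semitones — different sizes.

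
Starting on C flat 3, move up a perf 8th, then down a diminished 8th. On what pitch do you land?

Cb3 up a perfect octave → Cb4 (12 semitones).
A diminished octave down from Cb4 is C3.

C 3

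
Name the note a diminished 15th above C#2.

The letter stays C (same as the start), shifted two octaves up.
A diminished fifteenth is 23 semitones; 23 semitones up from C#2 gives C4.

C4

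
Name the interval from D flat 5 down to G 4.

Descending from Db5 to G4 is the same interval as ascending G4 to Db5.
G to D spans five letter names (G-A-B-C-D) — that makes it a fifth of some quality.
The perfect fifth is 7 semitones; here we have 6, one semitone narrower: diminished.

diminished fifth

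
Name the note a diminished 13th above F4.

The thirteenth's letter: F up six letter names plus an octave → D.
A diminished thirteenth spans 19 semitones, so from F4 the target pitch is Dbb6.

Dbb6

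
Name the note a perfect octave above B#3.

B#4

For an octave the letter name doesn't change: still B, an octave up.
A perfect octave is 12 semitones; 12 semitones up from B#3 gives B#4.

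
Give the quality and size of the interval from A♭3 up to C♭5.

A to C spans three letter names (A-B-C), plus an octave: a tenth.
At 15 semitones, Ab3→Cb5 falls one short of a major tenth: minor.
(Equivalently, a compound minor third: a minor third plus an octave.)

minor tenth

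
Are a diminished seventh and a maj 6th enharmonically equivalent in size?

Yes

A diminished seventh spans 9 semitones, and a major sixth also spans 9 semitones — they're enharmonic.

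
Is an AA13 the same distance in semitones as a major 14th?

A doubly augmented thirteenth = 23 semitones = a major fourteenth; enharmonically equal.

Yes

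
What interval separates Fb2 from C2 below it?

Descending from Fb2 to C2 is the same interval as ascending C2 to Fb2.
C to F spans four letter names (C-D-E-F): a fourth.
C2 to Fb2 spans 4 semitones — one semitone narrower than the perfect fourth (5) — giving a diminished fourth.

diminished fourth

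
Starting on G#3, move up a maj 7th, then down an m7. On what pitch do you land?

G#3 up a major seventh → F##4 (11 semitones).
A minor seventh down from F##4 is G##3.

G##3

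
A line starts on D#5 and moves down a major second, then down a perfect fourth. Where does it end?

G#4

A major second down from D#5 is C#5.
C#5 down a perfect fourth → G#4 (5 semitones).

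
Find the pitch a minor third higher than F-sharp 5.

A 5

The third takes the letter from F up to A.
A minor third spans 3 semitones, so from F#5 the target pitch is A5.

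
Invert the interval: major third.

Inverted interval numbers add to nine, so a third pairs with a sixth (3 + 6 = 9).
Quality inverts too: major becomes minor. That makes the inversion a minor sixth.

minor 6th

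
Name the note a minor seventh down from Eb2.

Seven letter names down from E: F.
A minor seventh spans 10 semitones, so from Eb2 the target pitch is F1.

F1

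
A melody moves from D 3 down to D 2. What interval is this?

perfect 8th

Descending from D3 to D2 is the same interval as ascending D2 to D3.
D to D is the same letter name, plus an octave, so the interval is some kind of octave.
D2 to D3 is 12 semitones, matching the perfect octave exactly, so the quality is perfect.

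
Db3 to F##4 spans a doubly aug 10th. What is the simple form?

AA3

Subtracting seven from the interval number removes an octave: 10 − 7 = 3.
That makes a doubly augmented tenth a compound doubly augmented third — an octave plus a doubly augmented third.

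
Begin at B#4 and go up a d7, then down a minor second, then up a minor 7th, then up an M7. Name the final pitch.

B#4 up a diminished seventh → A5 (9 semitones).
A5 down a minor second → G#5 (1 semitone).
G#5 up a minor seventh → F#6 (10 semitones).
A major seventh up from F#6 is E#7.

E#7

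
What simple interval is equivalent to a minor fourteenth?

minor seventh

Each octave removed subtracts seven from the number: 14 − 7 = 7.
So a minor fourteenth is an octave plus a minor seventh. The quality is unchanged.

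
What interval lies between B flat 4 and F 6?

P12

B to F spans five letter names (B-C-D-E-F), plus an octave — that makes it a twelfth of some quality.
Counting semitones, Bb4→F6 is 19, which is the perfect twelfth.
(Equivalently, a compound perfect fifth: a perfect fifth plus an octave.)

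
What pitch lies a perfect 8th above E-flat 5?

The letter stays E (same as the start), shifted an octave up.
A perfect octave spans 12 semitones, so from Eb5 the target pitch is Eb6.

E-flat 6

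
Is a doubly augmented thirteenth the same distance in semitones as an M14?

Both span 23 semitones: a doubly augmented thirteenth and a major fourteenth are the same chromatic distance.

Yes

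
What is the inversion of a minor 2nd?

Inverted interval numbers add to nine, so a second pairs with a seventh (2 + 7 = 9).
And minor becomes major under inversion, so we get a major seventh.

M7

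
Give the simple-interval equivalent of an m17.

minor 3rd

Take out 2 octaves (14 from the number): 17 − 14 = 3.
So a minor seventeenth is 2 octaves plus a minor third. The quality is unchanged.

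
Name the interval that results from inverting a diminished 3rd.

Interval numbers invert to sum to nine: 3 + 6 = 9, so a third inverts to a sixth.
And diminished becomes augmented under inversion, so we get an augmented sixth.

A6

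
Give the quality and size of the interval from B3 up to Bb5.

B to B is the same letter name, plus 2 octaves: a fifteenth.
The perfect fifteenth is 24 semitones; here we have 23, one semitone narrower: diminished.
(Equivalently, a compound diminished octave: a diminished octave plus an octave.)

diminished 15th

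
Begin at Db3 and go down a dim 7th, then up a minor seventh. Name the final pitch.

A diminished seventh down from Db3 is E2.
A minor seventh up from E2 is D3.

D3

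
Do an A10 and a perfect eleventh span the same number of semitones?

Yes

Both span 17 semitones: an augmented tenth and a perfect eleventh are the same chromatic distance.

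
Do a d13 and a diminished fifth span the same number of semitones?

No

A diminished thirteenth is 19 semitones but a diminished fifth is 6 semitones — different sizes.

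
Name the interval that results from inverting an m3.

M6

Inverted interval numbers add to nine, so a third pairs with a sixth (3 + 6 = 9).
And minor becomes major under inversion, so we get a major sixth.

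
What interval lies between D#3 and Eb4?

D to E spans two letter names (D-E), plus an octave, so the interval is some kind of ninth.
D#3 to Eb4 spans 12 semitones — two semitones narrower than the major ninth (14) — giving a diminished ninth.

d9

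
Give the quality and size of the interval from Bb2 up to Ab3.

B to A spans seven letter names (B-C-D-E-F-G-A): a seventh.
At 10 semitones, Bb2→Ab3 falls one short of a major seventh: minor.

minor 7th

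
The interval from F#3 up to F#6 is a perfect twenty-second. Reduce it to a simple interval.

perfect 8th

Subtracting seven from the interval number removes an octave: 22 − 14 = 8.
That makes a perfect twenty-second a compound perfect octave — 2 octaves plus a perfect octave.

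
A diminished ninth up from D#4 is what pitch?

Counting two letter names plus an octave up from D lands on E.
Moving 12 semitones up from D#4 (the size of a diminished ninth) reaches Eb5.

Eb5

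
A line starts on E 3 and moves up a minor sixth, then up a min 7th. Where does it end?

Up a minor sixth from E3: C4 (8 semitones up).
A minor seventh up from C4 is Bb4.

B flat 4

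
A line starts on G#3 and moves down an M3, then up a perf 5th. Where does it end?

B3

Down a major third from G#3: E3 (4 semitones down).
A perfect fifth up from E3 is B3.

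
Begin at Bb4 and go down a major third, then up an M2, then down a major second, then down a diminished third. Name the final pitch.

E4

Bb4 down a major third → Gb4 (4 semitones).
Gb4 up a major second → Ab4 (2 semitones).
Down a major second from Ab4: Gb4 (2 semitones down).
Gb4 down a diminished third → E4 (2 semitones).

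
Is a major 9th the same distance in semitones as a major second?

No

A major ninth spans 14 semitones; a major second spans 2 semitones. They differ by 12.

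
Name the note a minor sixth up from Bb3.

Gb4

The sixth takes the letter from B up to G.
A minor sixth spans 8 semitones, so from Bb3 the target pitch is Gb4.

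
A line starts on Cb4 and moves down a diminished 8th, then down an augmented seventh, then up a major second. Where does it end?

Cb4 down a diminished octave → C3 (11 semitones).
C3 down an augmented seventh → Dbb2 (12 semitones).
A major second up from Dbb2 is Ebb2.

Ebb2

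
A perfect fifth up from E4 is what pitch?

Counting five letter names up from E lands on B.
Moving 7 semitones up from E4 (the size of a perfect fifth) reaches B4.

B4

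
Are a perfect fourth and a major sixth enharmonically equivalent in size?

No

5 semitones (perfect fourth) vs 9 semitones (major sixth): not equal.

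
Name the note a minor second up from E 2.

F 2

The second takes the letter from E up to F.
A minor second is 1 semitone; 1 semitone up from E2 gives F2.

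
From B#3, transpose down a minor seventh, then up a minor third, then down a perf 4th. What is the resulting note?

B#3 down a minor seventh → C##3 (10 semitones).
C##3 up a minor third → E#3 (3 semitones).
E#3 down a perfect fourth → B#2 (5 semitones).

B#2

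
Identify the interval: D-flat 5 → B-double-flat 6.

D to B spans six letter names (D-E-F-G-A-B), plus an octave — that makes it a thirteenth of some quality.
A major thirteenth would be 21 semitones, but Db5 to Bbb6 is 20 — one semitone narrower, making it a minor thirteenth.
(Equivalently, a compound minor sixth: a minor sixth plus an octave.)

m13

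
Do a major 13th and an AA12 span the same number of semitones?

Both span 21 semitones: a major thirteenth and a doubly augmented twelfth are the same chromatic distance.

Yes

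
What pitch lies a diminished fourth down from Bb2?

F#2

The fourth takes the letter from B down to F.
A diminished fourth spans 4 semitones, so from Bb2 the target pitch is F#2.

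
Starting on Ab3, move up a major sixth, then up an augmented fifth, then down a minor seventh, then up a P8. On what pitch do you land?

D#5

Up a major sixth from Ab3: F4 (9 semitones up).
F4 up an augmented fifth → C#5 (8 semitones).
A minor seventh down from C#5 is D#4.
Up a perfect octave from D#4: D#5 (12 semitones up).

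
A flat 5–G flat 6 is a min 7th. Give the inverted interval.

major 2nd

The rule of nine gives the new number: 9 − 7 = 2, so a seventh becomes a second.
Quality inverts too: minor becomes major. That makes the inversion a major second.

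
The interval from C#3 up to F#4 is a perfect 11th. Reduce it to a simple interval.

Take out an octave (7 from the number): 11 − 7 = 4.
That makes a perfect eleventh a compound perfect fourth — an octave plus a perfect fourth.

perfect fourth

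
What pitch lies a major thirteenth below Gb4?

Counting six letter names plus an octave down from G lands on B.
A major thirteenth is 21 semitones; 21 semitones down from Gb4 gives Bbb2.

Bbb2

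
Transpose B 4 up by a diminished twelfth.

Five letters up from B (plus an octave) reaches F.
A diminished twelfth is 18 semitones; 18 semitones up from B4 gives F6.

F 6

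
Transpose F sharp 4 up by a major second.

G sharp 4

The second takes the letter from F up to G.
Moving 2 semitones up from F#4 (the size of a major second) reaches G#4.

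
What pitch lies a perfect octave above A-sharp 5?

For an octave the letter name doesn't change: still A, an octave up.
Moving 12 semitones up from A#5 (the size of a perfect octave) reaches A#6.

A-sharp 6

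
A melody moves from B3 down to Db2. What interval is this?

augmented thirteenth

Descending from B3 to Db2 is the same interval as ascending Db2 to B3.
D to B spans six letter names (D-E-F-G-A-B), plus an octave, so the interval is some kind of thirteenth.
A major thirteenth would be 21 semitones; Db2 to B3 is 22, one semitone wider, so the interval is augmented.
(Equivalently, a compound augmented sixth: an augmented sixth plus an octave.)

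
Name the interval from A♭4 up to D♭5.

A to D spans four letter names (A-B-C-D): a fourth.
Counting semitones, Ab4→Db5 is 5, which is the perfect fourth.

perfect fourth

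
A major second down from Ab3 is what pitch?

Gb3

Two letter names down from A: G.
A major second is 2 semitones; 2 semitones down from Ab3 gives Gb3.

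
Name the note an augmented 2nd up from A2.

Counting two letter names up from A lands on B.
Moving 3 semitones up from A2 (the size of an augmented second) reaches B#2.

B#2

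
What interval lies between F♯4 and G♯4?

F to G spans two letter names (F-G) — that makes it a second of some quality.
Counting semitones, F#4→G#4 is 2, which is the major second.

major second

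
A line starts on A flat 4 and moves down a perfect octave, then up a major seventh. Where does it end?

Ab4 down a perfect octave → Ab3 (12 semitones).
Ab3 up a major seventh → G4 (11 semitones).

G 4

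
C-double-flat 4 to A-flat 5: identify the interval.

augmented thirteenth

C to A spans six letter names (C-D-E-F-G-A), plus an octave, so the interval is some kind of thirteenth.
Cbb4 to Ab5 spans 22 semitones — one semitone wider than the major thirteenth (21) — giving an augmented thirteenth.
(Equivalently, a compound augmented sixth: an augmented sixth plus an octave.)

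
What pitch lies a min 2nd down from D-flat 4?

C 4

Two letter names down from D: C.
A minor second spans 1 semitone, so from Db4 the target pitch is C4.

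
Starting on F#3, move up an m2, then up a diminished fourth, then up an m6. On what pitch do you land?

Abb4

A minor second up from F#3 is G3.
G3 up a diminished fourth → Cb4 (4 semitones).
Cb4 up a minor sixth → Abb4 (8 semitones).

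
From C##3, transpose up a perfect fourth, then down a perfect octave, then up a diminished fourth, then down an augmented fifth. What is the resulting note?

C##3 up a perfect fourth → F##3 (5 semitones).
Down a perfect octave from F##3: F##2 (12 semitones down).
F##2 up a diminished fourth → B2 (4 semitones).
Down an augmented fifth from B2: Eb2 (8 semitones down).

Eb2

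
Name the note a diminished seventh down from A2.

B#1

Seven letter names down from A: B.
Moving 9 semitones down from A2 (the size of a diminished seventh) reaches B#1.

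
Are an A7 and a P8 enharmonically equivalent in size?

An augmented seventh spans 12 semitones, and a perfect octave also spans 12 semitones — they're enharmonic.

Yes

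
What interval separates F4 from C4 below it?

Descending from F4 to C4 is the same interval as ascending C4 to F4.
C to F spans four letter names (C-D-E-F) — that makes it a fourth of some quality.
The perfect fourth spans 5 semitones, and C4 to F4 is exactly 5 semitones — so this is a perfect fourth.

perfect 4th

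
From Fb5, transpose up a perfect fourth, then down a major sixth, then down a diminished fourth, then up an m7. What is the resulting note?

Up a perfect fourth from Fb5: Bbb5 (5 semitones up).
Bbb5 down a major sixth → Dbb5 (9 semitones).
Dbb5 down a diminished fourth → Ab4 (4 semitones).
A minor seventh up from Ab4 is Gb5.

Gb5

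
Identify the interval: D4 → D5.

perfect octave

D to D is the same letter name, plus an octave, so the interval is some kind of octave.
Counting semitones, D4→D5 is 12, which is the perfect octave.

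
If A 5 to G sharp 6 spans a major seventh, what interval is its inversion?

minor 2nd

Inverted interval numbers add to nine, so a seventh pairs with a second (7 + 2 = 9).
And major becomes minor under inversion, so we get a minor second.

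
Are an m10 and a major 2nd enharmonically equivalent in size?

A minor tenth is 15 semitones but a major second is 2 semitones — different sizes.

No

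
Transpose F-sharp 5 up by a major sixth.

The sixth takes the letter from F up to D.
A major sixth is 9 semitones; 9 semitones up from F#5 gives D#6.

D-sharp 6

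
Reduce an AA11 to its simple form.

Subtracting seven from the interval number removes an octave: 11 − 7 = 4.
Quality carries through unchanged, so the simple form is a doubly augmented fourth.

doubly augmented 4th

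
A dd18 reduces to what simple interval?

Each octave removed subtracts seven from the number: 18 − 14 = 4.
Quality carries through unchanged, so the simple form is a doubly diminished fourth.

doubly diminished fourth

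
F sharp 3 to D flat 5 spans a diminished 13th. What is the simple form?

Each octave removed subtracts seven from the number: 13 − 7 = 6.
So a diminished thirteenth is an octave plus a diminished sixth. The quality is unchanged.

d6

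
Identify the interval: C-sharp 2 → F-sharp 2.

P4

C to F spans four letter names (C-D-E-F): a fourth.
Counting semitones, C#2→F#2 is 5, which is the perfect fourth.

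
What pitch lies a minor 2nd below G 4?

F-sharp 4

The second takes the letter from G down to F.
Moving 1 semitone down from G4 (the size of a minor second) reaches F#4.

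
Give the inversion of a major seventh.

minor 2nd

The rule of nine gives the new number: 9 − 7 = 2, so a seventh becomes a second.
Quality inverts too: major becomes minor. That makes the inversion a minor second.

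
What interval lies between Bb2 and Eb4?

B to E spans four letter names (B-C-D-E), plus an octave, so the interval is some kind of eleventh.
Bb2 to Eb4 is 17 semitones, matching the perfect eleventh exactly, so the quality is perfect.
(Equivalently, a compound perfect fourth: a perfect fourth plus an octave.)

perfect eleventh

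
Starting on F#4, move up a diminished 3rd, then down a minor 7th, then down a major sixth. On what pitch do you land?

Db3

Up a diminished third from F#4: Ab4 (2 semitones up).
Down a minor seventh from Ab4: Bb3 (10 semitones down).
Down a major sixth from Bb3: Db3 (9 semitones down).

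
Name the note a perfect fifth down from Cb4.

Five letter names down from C: F.
Moving 7 semitones down from Cb4 (the size of a perfect fifth) reaches Fb3.

Fb3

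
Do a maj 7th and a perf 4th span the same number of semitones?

No

11 semitones (major seventh) vs 5 semitones (perfect fourth): not equal.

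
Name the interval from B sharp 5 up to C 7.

B to C spans two letter names (B-C), plus an octave — that makes it a ninth of some quality.
B#5 to C7 spans 12 semitones — two semitones narrower than the major ninth (14) — giving a diminished ninth.

diminished ninth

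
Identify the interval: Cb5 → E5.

C to E spans three letter names (C-D-E): a third.
A major third would be 4 semitones; Cb5 to E5 is 5, one semitone wider, so the interval is augmented.

augmented third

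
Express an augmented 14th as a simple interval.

A7

Take out an octave (7 from the number): 14 − 7 = 7.
That makes an augmented fourteenth a compound augmented seventh — an octave plus an augmented seventh.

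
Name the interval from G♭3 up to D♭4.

G to D spans five letter names (G-A-B-C-D) — that makes it a fifth of some quality.
Counting semitones, Gb3→Db4 is 7, which is the perfect fifth.

perfect fifth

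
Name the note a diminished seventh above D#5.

C6

The seventh takes the letter from D up to C.
A diminished seventh is 9 semitones; 9 semitones up from D#5 gives C6.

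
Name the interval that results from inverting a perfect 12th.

First reduce the compound perfect twelfth to its simple form, a perfect fifth.
Interval numbers invert to sum to nine: 5 + 4 = 9, so a fifth inverts to a fourth.
And perfect stays perfect under inversion, so we get a perfect fourth.

P4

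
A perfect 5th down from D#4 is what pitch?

The fifth takes the letter from D down to G.
A perfect fifth spans 7 semitones, so from D#4 the target pitch is G#3.

G#3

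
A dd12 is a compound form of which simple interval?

doubly diminished 5th

Subtracting seven from the interval number removes an octave: 12 − 7 = 5.
So a doubly diminished twelfth is an octave plus a doubly diminished fifth. The quality is unchanged.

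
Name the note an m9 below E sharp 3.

D double-sharp 2

The ninth's letter: E down two letter names plus an octave → D.
A minor ninth spans 13 semitones, so from E#3 the target pitch is D##2.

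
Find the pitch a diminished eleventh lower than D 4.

A sharp 2

Counting four letter names plus an octave down from D lands on A.
A diminished eleventh spans 16 semitones, so from D4 the target pitch is A#2.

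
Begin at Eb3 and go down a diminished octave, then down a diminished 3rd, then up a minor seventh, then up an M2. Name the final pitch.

Eb3 down a diminished octave → E2 (11 semitones).
Down a diminished third from E2: C##2 (2 semitones down).
Up a minor seventh from C##2: B#2 (10 semitones up).
A major second up from B#2 is C##3.

C##3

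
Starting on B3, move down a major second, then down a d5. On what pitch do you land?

D#3

A major second down from B3 is A3.
A diminished fifth down from A3 is D#3.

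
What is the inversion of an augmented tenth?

First reduce the compound augmented tenth to its simple form, an augmented third.
Interval numbers invert to sum to nine: 3 + 6 = 9, so a third inverts to a sixth.
Quality inverts too: augmented becomes diminished. That makes the inversion a diminished sixth.

diminished sixth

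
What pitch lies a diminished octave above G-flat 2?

G-double-flat 3

For an octave the letter name doesn't change: still G, an octave up.
Moving 11 semitones up from Gb2 (the size of a diminished octave) reaches Gbb3.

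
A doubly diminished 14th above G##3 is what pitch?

Counting seven letter names plus an octave up from G lands on F.
Moving 20 semitones up from G##3 (the size of a doubly diminished fourteenth) reaches F5.

F5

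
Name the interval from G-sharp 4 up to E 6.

minor thirteenth

G to E spans six letter names (G-A-B-C-D-E), plus an octave: a thirteenth.
G#4 to E6 is 20 semitones, a half step short of the major thirteenth (21), so this is minor.
(Equivalently, a compound minor sixth: a minor sixth plus an octave.)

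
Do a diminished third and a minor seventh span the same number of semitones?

A diminished third spans 2 semitones; a minor seventh spans 10 semitones. They differ by 8.

No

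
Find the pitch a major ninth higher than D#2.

Two letters up from D (plus an octave) reaches E.
A major ninth spans 14 semitones, so from D#2 the target pitch is E#3.

E#3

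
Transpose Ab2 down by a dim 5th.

D2

Counting five letter names down from A lands on D.
A diminished fifth spans 6 semitones, so from Ab2 the target pitch is D2.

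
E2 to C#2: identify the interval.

minor third

Descending from E2 to C#2 is the same interval as ascending C#2 to E2.
C to E spans three letter names (C-D-E) — that makes it a third of some quality.
C#2 to E2 is 3 semitones, a half step short of the major third (4), so this is minor.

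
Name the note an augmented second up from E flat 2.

Counting two letter names up from E lands on F.
Moving 3 semitones up from Eb2 (the size of an augmented second) reaches F#2.

F sharp 2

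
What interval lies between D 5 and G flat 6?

D to G spans four letter names (D-E-F-G), plus an octave — that makes it an eleventh of some quality.
The perfect eleventh is 17 semitones; here we have 16, one semitone narrower: diminished.
(Equivalently, a compound diminished fourth: a diminished fourth plus an octave.)

d11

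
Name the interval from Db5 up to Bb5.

D to B spans six letter names (D-E-F-G-A-B): a sixth.
Db5 to Bb5 is 9 semitones, matching the major sixth exactly, so the quality is major.

major sixth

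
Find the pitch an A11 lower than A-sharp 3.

The eleventh's letter: A down four letter names plus an octave → E.
An augmented eleventh is 18 semitones; 18 semitones down from A#3 gives E2.

E 2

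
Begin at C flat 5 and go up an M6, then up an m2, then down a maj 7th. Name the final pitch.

Up a major sixth from Cb5: Ab5 (9 semitones up).
A minor second up from Ab5 is Bbb5.
Bbb5 down a major seventh → Cbb5 (11 semitones).

C double-flat 5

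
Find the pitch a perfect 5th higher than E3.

B3

Counting five letter names up from E lands on B.
A perfect fifth spans 7 semitones, so from E3 the target pitch is B3.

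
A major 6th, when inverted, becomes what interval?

minor third

Interval numbers invert to sum to nine: 6 + 3 = 9, so a sixth inverts to a third.
And major becomes minor under inversion, so we get a minor third.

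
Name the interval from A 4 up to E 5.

perfect fifth

A to E spans five letter names (A-B-C-D-E) — that makes it a fifth of some quality.
The perfect fifth spans 7 semitones, and A4 to E5 is exactly 7 semitones — so this is a perfect fifth.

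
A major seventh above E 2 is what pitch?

Counting seven letter names up from E lands on D.
A major seventh is 11 semitones; 11 semitones up from E2 gives D#3.

D-sharp 3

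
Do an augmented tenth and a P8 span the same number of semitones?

17 semitones (augmented tenth) vs 12 semitones (perfect octave): not equal.

No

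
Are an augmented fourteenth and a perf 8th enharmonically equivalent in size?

No

An augmented fourteenth spans 24 semitones; a perfect octave spans 12 semitones. They differ by 12.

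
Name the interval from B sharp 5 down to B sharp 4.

perfect octave

Descending from B#5 to B#4 is the same interval as ascending B#4 to B#5.
B to B is the same letter name, plus an octave, so the interval is some kind of octave.
B#4 to B#5 is 12 semitones, matching the perfect octave exactly, so the quality is perfect.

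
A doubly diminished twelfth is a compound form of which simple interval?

doubly diminished 5th

Take out an octave (7 from the number): 12 − 7 = 5.
So a doubly diminished twelfth is an octave plus a doubly diminished fifth. The quality is unchanged.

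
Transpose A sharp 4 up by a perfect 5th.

Five letter names up from A: E.
A perfect fifth spans 7 semitones, so from A#4 the target pitch is E#5.

E sharp 5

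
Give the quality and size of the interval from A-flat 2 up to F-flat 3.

m6

A to F spans six letter names (A-B-C-D-E-F) — that makes it a sixth of some quality.
Ab2 to Fb3 is 8 semitones, a half step short of the major sixth (9), so this is minor.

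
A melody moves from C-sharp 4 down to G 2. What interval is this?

augmented eleventh

Descending from C#4 to G2 is the same interval as ascending G2 to C#4.
G to C spans four letter names (G-A-B-C), plus an octave — that makes it an eleventh of some quality.
G2 to C#4 spans 18 semitones — one semitone wider than the perfect eleventh (17) — giving an augmented eleventh.
(Equivalently, a compound augmented fourth: an augmented fourth plus an octave.)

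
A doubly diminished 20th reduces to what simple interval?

Take out 2 octaves (14 from the number): 20 − 14 = 6.
Quality carries through unchanged, so the simple form is a doubly diminished sixth.

doubly diminished sixth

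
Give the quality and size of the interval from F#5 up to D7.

F to D spans six letter names (F-G-A-B-C-D), plus an octave — that makes it a thirteenth of some quality.
At 20 semitones, F#5→D7 falls one short of a major thirteenth: minor.
(Equivalently, a compound minor sixth: a minor sixth plus an octave.)

minor 13th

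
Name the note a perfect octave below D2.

D1

For an octave the letter name doesn't change: still D, an octave down.
A perfect octave spans 12 semitones, so from D2 the target pitch is D1.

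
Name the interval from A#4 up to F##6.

M13

A to F spans six letter names (A-B-C-D-E-F), plus an octave: a thirteenth.
A#4 to F##6 is 21 semitones, matching the major thirteenth exactly, so the quality is major.
(Equivalently, a compound major sixth: a major sixth plus an octave.)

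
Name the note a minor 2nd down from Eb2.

The second takes the letter from E down to D.
A minor second is 1 semitone; 1 semitone down from Eb2 gives D2.

D2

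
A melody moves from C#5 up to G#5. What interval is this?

P5

C to G spans five letter names (C-D-E-F-G) — that makes it a fifth of some quality.
Counting semitones, C#5→G#5 is 7, which is the perfect fifth.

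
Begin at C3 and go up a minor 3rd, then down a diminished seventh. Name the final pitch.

A minor third up from C3 is Eb3.
Down a diminished seventh from Eb3: F#2 (9 semitones down).

F#2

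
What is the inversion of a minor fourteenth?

First reduce the compound minor fourteenth to its simple form, a minor seventh.
Interval numbers invert to sum to nine: 7 + 2 = 9, so a seventh inverts to a second.
And minor becomes major under inversion, so we get a major second.

M2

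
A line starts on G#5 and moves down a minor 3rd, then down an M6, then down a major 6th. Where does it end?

B3

A minor third down from G#5 is E#5.
Down a major sixth from E#5: G#4 (9 semitones down).
A major sixth down from G#4 is B3.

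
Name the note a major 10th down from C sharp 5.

Counting three letter names plus an octave down from C lands on A.
A major tenth spans 16 semitones, so from C#5 the target pitch is A3.

A 3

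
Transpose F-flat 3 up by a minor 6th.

D-double-flat 4

The sixth takes the letter from F up to D.
A minor sixth is 8 semitones; 8 semitones up from Fb3 gives Dbb4.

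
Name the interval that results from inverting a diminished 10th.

First reduce the compound diminished tenth to its simple form, a diminished third.
Inverted interval numbers add to nine, so a third pairs with a sixth (3 + 6 = 9).
And diminished becomes augmented under inversion, so we get an augmented sixth.

augmented sixth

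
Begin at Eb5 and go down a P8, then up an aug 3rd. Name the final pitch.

G#4

Eb5 down a perfect octave → Eb4 (12 semitones).
Up an augmented third from Eb4: G#4 (5 semitones up).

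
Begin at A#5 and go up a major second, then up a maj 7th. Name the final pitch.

A##6

A#5 up a major second → B#5 (2 semitones).
A major seventh up from B#5 is A##6.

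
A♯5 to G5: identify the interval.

Descending from A#5 to G5 is the same interval as ascending G5 to A#5.
G to A spans two letter names (G-A): a second.
A major second would be 2 semitones; G5 to A#5 is 3, one semitone wider, so the interval is augmented.

A2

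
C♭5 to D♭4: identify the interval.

Descending from Cb5 to Db4 is the same interval as ascending Db4 to Cb5.
D to C spans seven letter names (D-E-F-G-A-B-C) — that makes it a seventh of some quality.
Db4 to Cb5 is 10 semitones, a half step short of the major seventh (11), so this is minor.

minor seventh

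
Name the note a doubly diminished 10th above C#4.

Ebb5

The tenth's letter: C up three letter names plus an octave → E.
A doubly diminished tenth spans 13 semitones, so from C#4 the target pitch is Ebb5.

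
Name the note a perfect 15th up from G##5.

For a fifteenth the letter name doesn't change: still G, two octaves up.
A perfect fifteenth is 24 semitones; 24 semitones up from G##5 gives G##7.

G##7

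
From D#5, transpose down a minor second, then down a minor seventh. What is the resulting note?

D##4

Down a minor second from D#5: C##5 (1 semitone down).
A minor seventh down from C##5 is D##4.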